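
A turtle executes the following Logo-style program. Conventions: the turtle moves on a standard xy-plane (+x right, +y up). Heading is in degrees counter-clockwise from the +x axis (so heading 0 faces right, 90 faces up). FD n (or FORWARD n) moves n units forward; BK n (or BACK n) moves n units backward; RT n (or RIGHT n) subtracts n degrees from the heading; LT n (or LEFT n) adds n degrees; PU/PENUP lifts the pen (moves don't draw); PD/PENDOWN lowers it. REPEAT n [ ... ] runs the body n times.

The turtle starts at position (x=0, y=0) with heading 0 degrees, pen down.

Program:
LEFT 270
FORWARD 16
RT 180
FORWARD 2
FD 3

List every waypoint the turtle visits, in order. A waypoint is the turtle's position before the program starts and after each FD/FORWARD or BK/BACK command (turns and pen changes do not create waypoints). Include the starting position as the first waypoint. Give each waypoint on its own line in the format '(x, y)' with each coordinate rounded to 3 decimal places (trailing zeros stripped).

Executing turtle program step by step:
Start: pos=(0,0), heading=0, pen down
LT 270: heading 0 -> 270
FD 16: (0,0) -> (0,-16) [heading=270, draw]
RT 180: heading 270 -> 90
FD 2: (0,-16) -> (0,-14) [heading=90, draw]
FD 3: (0,-14) -> (0,-11) [heading=90, draw]
Final: pos=(0,-11), heading=90, 3 segment(s) drawn
Waypoints (4 total):
(0, 0)
(0, -16)
(0, -14)
(0, -11)

Answer: (0, 0)
(0, -16)
(0, -14)
(0, -11)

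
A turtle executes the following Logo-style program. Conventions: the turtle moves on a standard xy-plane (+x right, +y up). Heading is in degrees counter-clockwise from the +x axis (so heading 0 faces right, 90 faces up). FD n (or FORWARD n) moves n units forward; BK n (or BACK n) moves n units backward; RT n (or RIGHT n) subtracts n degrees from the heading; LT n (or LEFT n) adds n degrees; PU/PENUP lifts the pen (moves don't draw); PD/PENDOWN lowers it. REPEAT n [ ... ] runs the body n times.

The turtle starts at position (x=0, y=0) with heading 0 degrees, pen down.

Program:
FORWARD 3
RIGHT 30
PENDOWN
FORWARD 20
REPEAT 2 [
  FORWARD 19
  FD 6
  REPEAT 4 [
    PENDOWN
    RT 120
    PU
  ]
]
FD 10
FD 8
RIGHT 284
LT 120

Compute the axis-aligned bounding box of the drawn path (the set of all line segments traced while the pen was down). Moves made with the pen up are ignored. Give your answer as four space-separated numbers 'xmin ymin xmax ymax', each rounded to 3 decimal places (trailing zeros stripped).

Answer: 0 -22.5 41.971 0

Derivation:
Executing turtle program step by step:
Start: pos=(0,0), heading=0, pen down
FD 3: (0,0) -> (3,0) [heading=0, draw]
RT 30: heading 0 -> 330
PD: pen down
FD 20: (3,0) -> (20.321,-10) [heading=330, draw]
REPEAT 2 [
  -- iteration 1/2 --
  FD 19: (20.321,-10) -> (36.775,-19.5) [heading=330, draw]
  FD 6: (36.775,-19.5) -> (41.971,-22.5) [heading=330, draw]
  REPEAT 4 [
    -- iteration 1/4 --
    PD: pen down
    RT 120: heading 330 -> 210
    PU: pen up
    -- iteration 2/4 --
    PD: pen down
    RT 120: heading 210 -> 90
    PU: pen up
    -- iteration 3/4 --
    PD: pen down
    RT 120: heading 90 -> 330
    PU: pen up
    -- iteration 4/4 --
    PD: pen down
    RT 120: heading 330 -> 210
    PU: pen up
  ]
  -- iteration 2/2 --
  FD 19: (41.971,-22.5) -> (25.517,-32) [heading=210, move]
  FD 6: (25.517,-32) -> (20.321,-35) [heading=210, move]
  REPEAT 4 [
    -- iteration 1/4 --
    PD: pen down
    RT 120: heading 210 -> 90
    PU: pen up
    -- iteration 2/4 --
    PD: pen down
    RT 120: heading 90 -> 330
    PU: pen up
    -- iteration 3/4 --
    PD: pen down
    RT 120: heading 330 -> 210
    PU: pen up
    -- iteration 4/4 --
    PD: pen down
    RT 120: heading 210 -> 90
    PU: pen up
  ]
]
FD 10: (20.321,-35) -> (20.321,-25) [heading=90, move]
FD 8: (20.321,-25) -> (20.321,-17) [heading=90, move]
RT 284: heading 90 -> 166
LT 120: heading 166 -> 286
Final: pos=(20.321,-17), heading=286, 4 segment(s) drawn

Segment endpoints: x in {0, 3, 20.321, 36.775, 41.971}, y in {-22.5, -19.5, -10, 0}
xmin=0, ymin=-22.5, xmax=41.971, ymax=0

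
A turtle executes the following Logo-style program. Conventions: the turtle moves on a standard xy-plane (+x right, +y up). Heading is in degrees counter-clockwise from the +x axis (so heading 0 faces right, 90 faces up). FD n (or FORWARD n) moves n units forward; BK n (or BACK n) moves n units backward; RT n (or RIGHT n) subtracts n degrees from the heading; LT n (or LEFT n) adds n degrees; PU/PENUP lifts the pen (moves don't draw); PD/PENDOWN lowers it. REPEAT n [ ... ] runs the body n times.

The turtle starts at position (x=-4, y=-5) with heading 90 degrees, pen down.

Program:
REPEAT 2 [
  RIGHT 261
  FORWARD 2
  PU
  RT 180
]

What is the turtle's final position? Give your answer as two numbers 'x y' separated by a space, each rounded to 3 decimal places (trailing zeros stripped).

Executing turtle program step by step:
Start: pos=(-4,-5), heading=90, pen down
REPEAT 2 [
  -- iteration 1/2 --
  RT 261: heading 90 -> 189
  FD 2: (-4,-5) -> (-5.975,-5.313) [heading=189, draw]
  PU: pen up
  RT 180: heading 189 -> 9
  -- iteration 2/2 --
  RT 261: heading 9 -> 108
  FD 2: (-5.975,-5.313) -> (-6.593,-3.411) [heading=108, move]
  PU: pen up
  RT 180: heading 108 -> 288
]
Final: pos=(-6.593,-3.411), heading=288, 1 segment(s) drawn

Answer: -6.593 -3.411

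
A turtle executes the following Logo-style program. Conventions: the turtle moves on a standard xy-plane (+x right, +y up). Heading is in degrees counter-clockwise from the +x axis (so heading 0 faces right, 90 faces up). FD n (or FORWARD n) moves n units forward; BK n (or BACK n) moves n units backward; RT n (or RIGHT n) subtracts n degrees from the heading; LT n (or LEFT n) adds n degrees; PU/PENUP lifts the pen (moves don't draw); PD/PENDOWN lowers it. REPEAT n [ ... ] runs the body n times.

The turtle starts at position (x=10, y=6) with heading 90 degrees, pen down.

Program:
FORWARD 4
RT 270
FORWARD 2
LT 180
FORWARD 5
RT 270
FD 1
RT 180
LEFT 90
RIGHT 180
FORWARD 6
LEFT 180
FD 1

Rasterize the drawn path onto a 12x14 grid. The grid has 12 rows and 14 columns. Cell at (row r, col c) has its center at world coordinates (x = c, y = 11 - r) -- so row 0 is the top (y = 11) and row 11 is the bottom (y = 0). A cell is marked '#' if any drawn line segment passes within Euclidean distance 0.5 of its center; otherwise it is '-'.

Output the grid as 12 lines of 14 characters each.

Answer: -------#######
--------######
----------#---
----------#---
----------#---
----------#---
--------------
--------------
--------------
--------------
--------------
--------------

Derivation:
Segment 0: (10,6) -> (10,10)
Segment 1: (10,10) -> (8,10)
Segment 2: (8,10) -> (13,10)
Segment 3: (13,10) -> (13,11)
Segment 4: (13,11) -> (7,11)
Segment 5: (7,11) -> (8,11)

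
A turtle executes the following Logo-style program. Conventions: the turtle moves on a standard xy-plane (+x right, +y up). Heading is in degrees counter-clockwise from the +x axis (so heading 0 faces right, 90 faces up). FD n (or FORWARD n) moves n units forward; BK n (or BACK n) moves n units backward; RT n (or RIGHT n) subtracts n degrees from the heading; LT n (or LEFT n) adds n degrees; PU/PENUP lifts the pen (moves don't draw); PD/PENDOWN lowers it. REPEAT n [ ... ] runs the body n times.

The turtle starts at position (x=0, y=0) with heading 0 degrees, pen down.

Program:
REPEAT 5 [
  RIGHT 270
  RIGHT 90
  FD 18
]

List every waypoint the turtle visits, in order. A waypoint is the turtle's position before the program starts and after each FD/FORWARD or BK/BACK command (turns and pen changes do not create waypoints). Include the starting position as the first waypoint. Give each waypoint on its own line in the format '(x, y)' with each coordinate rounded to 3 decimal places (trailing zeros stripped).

Answer: (0, 0)
(18, 0)
(36, 0)
(54, 0)
(72, 0)
(90, 0)

Derivation:
Executing turtle program step by step:
Start: pos=(0,0), heading=0, pen down
REPEAT 5 [
  -- iteration 1/5 --
  RT 270: heading 0 -> 90
  RT 90: heading 90 -> 0
  FD 18: (0,0) -> (18,0) [heading=0, draw]
  -- iteration 2/5 --
  RT 270: heading 0 -> 90
  RT 90: heading 90 -> 0
  FD 18: (18,0) -> (36,0) [heading=0, draw]
  -- iteration 3/5 --
  RT 270: heading 0 -> 90
  RT 90: heading 90 -> 0
  FD 18: (36,0) -> (54,0) [heading=0, draw]
  -- iteration 4/5 --
  RT 270: heading 0 -> 90
  RT 90: heading 90 -> 0
  FD 18: (54,0) -> (72,0) [heading=0, draw]
  -- iteration 5/5 --
  RT 270: heading 0 -> 90
  RT 90: heading 90 -> 0
  FD 18: (72,0) -> (90,0) [heading=0, draw]
]
Final: pos=(90,0), heading=0, 5 segment(s) drawn
Waypoints (6 total):
(0, 0)
(18, 0)
(36, 0)
(54, 0)
(72, 0)
(90, 0)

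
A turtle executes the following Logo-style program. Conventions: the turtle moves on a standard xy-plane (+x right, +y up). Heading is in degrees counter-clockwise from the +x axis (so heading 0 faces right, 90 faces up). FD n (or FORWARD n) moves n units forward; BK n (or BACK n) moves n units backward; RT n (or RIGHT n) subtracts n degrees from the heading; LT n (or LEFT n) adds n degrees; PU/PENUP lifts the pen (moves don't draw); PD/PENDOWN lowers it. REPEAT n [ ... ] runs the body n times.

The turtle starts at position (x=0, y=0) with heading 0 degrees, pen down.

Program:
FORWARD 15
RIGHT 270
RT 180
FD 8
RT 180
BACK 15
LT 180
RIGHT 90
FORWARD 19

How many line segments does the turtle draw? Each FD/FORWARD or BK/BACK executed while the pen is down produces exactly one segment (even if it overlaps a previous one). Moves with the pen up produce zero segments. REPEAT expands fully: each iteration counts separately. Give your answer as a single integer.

Answer: 4

Derivation:
Executing turtle program step by step:
Start: pos=(0,0), heading=0, pen down
FD 15: (0,0) -> (15,0) [heading=0, draw]
RT 270: heading 0 -> 90
RT 180: heading 90 -> 270
FD 8: (15,0) -> (15,-8) [heading=270, draw]
RT 180: heading 270 -> 90
BK 15: (15,-8) -> (15,-23) [heading=90, draw]
LT 180: heading 90 -> 270
RT 90: heading 270 -> 180
FD 19: (15,-23) -> (-4,-23) [heading=180, draw]
Final: pos=(-4,-23), heading=180, 4 segment(s) drawn
Segments drawn: 4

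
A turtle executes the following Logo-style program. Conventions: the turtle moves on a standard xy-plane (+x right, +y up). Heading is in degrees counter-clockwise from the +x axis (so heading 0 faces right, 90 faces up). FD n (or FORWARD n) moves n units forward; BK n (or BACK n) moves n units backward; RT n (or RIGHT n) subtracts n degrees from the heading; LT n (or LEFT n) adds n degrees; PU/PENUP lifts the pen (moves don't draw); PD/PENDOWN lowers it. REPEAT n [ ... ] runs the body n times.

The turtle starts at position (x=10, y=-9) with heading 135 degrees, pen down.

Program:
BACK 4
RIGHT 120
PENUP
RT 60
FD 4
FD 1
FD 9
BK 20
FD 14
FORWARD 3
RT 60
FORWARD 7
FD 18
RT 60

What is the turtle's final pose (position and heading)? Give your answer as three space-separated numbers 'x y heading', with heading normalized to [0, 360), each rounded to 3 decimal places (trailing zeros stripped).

Executing turtle program step by step:
Start: pos=(10,-9), heading=135, pen down
BK 4: (10,-9) -> (12.828,-11.828) [heading=135, draw]
RT 120: heading 135 -> 15
PU: pen up
RT 60: heading 15 -> 315
FD 4: (12.828,-11.828) -> (15.657,-14.657) [heading=315, move]
FD 1: (15.657,-14.657) -> (16.364,-15.364) [heading=315, move]
FD 9: (16.364,-15.364) -> (22.728,-21.728) [heading=315, move]
BK 20: (22.728,-21.728) -> (8.586,-7.586) [heading=315, move]
FD 14: (8.586,-7.586) -> (18.485,-17.485) [heading=315, move]
FD 3: (18.485,-17.485) -> (20.607,-19.607) [heading=315, move]
RT 60: heading 315 -> 255
FD 7: (20.607,-19.607) -> (18.795,-26.368) [heading=255, move]
FD 18: (18.795,-26.368) -> (14.136,-43.755) [heading=255, move]
RT 60: heading 255 -> 195
Final: pos=(14.136,-43.755), heading=195, 1 segment(s) drawn

Answer: 14.136 -43.755 195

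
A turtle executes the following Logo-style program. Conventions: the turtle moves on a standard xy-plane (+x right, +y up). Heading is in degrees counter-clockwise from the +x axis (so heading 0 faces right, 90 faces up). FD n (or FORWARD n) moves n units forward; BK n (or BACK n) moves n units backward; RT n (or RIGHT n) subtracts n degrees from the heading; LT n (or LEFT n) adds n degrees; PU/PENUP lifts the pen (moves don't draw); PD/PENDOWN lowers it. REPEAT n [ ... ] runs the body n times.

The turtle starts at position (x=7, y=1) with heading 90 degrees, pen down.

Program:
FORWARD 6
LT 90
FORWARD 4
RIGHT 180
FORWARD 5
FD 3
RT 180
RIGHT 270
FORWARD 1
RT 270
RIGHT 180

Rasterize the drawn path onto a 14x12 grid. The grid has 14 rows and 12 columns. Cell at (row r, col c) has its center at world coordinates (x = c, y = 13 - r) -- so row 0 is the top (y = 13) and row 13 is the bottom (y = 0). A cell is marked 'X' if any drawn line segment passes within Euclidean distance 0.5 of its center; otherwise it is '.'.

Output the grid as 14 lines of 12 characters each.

Answer: ............
............
............
............
............
............
...XXXXXXXXX
.......X...X
.......X....
.......X....
.......X....
.......X....
.......X....
............

Derivation:
Segment 0: (7,1) -> (7,7)
Segment 1: (7,7) -> (3,7)
Segment 2: (3,7) -> (8,7)
Segment 3: (8,7) -> (11,7)
Segment 4: (11,7) -> (11,6)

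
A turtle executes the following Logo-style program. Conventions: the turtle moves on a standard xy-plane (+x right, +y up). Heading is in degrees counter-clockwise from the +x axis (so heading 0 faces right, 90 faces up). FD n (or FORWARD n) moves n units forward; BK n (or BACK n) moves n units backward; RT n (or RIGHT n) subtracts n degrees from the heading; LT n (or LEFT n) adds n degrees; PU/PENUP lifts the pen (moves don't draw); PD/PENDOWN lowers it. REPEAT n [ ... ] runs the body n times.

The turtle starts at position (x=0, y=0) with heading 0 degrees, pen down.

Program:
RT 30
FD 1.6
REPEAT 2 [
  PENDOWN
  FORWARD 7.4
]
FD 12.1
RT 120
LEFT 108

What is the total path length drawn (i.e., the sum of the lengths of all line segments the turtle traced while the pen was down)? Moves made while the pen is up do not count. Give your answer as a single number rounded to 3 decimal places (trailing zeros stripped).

Answer: 28.5

Derivation:
Executing turtle program step by step:
Start: pos=(0,0), heading=0, pen down
RT 30: heading 0 -> 330
FD 1.6: (0,0) -> (1.386,-0.8) [heading=330, draw]
REPEAT 2 [
  -- iteration 1/2 --
  PD: pen down
  FD 7.4: (1.386,-0.8) -> (7.794,-4.5) [heading=330, draw]
  -- iteration 2/2 --
  PD: pen down
  FD 7.4: (7.794,-4.5) -> (14.203,-8.2) [heading=330, draw]
]
FD 12.1: (14.203,-8.2) -> (24.682,-14.25) [heading=330, draw]
RT 120: heading 330 -> 210
LT 108: heading 210 -> 318
Final: pos=(24.682,-14.25), heading=318, 4 segment(s) drawn

Segment lengths:
  seg 1: (0,0) -> (1.386,-0.8), length = 1.6
  seg 2: (1.386,-0.8) -> (7.794,-4.5), length = 7.4
  seg 3: (7.794,-4.5) -> (14.203,-8.2), length = 7.4
  seg 4: (14.203,-8.2) -> (24.682,-14.25), length = 12.1
Total = 28.5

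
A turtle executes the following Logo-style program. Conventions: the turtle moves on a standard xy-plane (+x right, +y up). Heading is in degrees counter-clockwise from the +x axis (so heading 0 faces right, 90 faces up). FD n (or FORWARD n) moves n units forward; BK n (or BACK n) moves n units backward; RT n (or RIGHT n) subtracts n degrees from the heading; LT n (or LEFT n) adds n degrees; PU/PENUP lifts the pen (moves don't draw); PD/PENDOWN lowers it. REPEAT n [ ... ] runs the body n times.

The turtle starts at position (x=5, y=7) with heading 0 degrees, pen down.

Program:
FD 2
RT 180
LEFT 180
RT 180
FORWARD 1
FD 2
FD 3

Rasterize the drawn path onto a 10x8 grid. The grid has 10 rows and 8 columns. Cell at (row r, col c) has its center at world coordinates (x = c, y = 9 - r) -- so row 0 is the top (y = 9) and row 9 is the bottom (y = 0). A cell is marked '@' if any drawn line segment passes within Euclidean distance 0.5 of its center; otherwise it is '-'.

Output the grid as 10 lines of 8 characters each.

Segment 0: (5,7) -> (7,7)
Segment 1: (7,7) -> (6,7)
Segment 2: (6,7) -> (4,7)
Segment 3: (4,7) -> (1,7)

Answer: --------
--------
-@@@@@@@
--------
--------
--------
--------
--------
--------
--------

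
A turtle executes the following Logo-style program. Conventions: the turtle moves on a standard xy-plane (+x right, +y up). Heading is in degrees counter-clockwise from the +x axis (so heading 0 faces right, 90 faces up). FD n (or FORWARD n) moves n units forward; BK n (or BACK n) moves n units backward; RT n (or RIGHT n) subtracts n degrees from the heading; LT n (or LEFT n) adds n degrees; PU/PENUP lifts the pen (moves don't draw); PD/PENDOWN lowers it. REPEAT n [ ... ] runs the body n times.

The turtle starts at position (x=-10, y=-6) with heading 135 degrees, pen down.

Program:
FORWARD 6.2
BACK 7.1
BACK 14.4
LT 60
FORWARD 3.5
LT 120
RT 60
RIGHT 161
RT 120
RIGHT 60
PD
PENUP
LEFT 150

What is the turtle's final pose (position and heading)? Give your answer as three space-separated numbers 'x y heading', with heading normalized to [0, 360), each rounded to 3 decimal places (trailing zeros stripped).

Answer: -2.562 -17.725 64

Derivation:
Executing turtle program step by step:
Start: pos=(-10,-6), heading=135, pen down
FD 6.2: (-10,-6) -> (-14.384,-1.616) [heading=135, draw]
BK 7.1: (-14.384,-1.616) -> (-9.364,-6.636) [heading=135, draw]
BK 14.4: (-9.364,-6.636) -> (0.819,-16.819) [heading=135, draw]
LT 60: heading 135 -> 195
FD 3.5: (0.819,-16.819) -> (-2.562,-17.725) [heading=195, draw]
LT 120: heading 195 -> 315
RT 60: heading 315 -> 255
RT 161: heading 255 -> 94
RT 120: heading 94 -> 334
RT 60: heading 334 -> 274
PD: pen down
PU: pen up
LT 150: heading 274 -> 64
Final: pos=(-2.562,-17.725), heading=64, 4 segment(s) drawn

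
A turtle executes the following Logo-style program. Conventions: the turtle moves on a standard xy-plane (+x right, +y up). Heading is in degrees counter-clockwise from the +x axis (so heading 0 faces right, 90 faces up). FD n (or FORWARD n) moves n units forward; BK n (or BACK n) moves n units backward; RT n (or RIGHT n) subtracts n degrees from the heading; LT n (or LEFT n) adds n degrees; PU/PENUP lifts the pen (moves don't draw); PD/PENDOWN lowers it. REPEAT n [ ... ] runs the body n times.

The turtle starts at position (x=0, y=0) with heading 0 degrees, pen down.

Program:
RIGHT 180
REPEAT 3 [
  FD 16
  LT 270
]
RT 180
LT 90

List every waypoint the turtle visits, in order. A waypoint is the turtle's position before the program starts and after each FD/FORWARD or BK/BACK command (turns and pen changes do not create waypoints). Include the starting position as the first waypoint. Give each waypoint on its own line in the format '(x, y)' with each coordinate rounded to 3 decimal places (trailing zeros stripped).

Answer: (0, 0)
(-16, 0)
(-16, 16)
(0, 16)

Derivation:
Executing turtle program step by step:
Start: pos=(0,0), heading=0, pen down
RT 180: heading 0 -> 180
REPEAT 3 [
  -- iteration 1/3 --
  FD 16: (0,0) -> (-16,0) [heading=180, draw]
  LT 270: heading 180 -> 90
  -- iteration 2/3 --
  FD 16: (-16,0) -> (-16,16) [heading=90, draw]
  LT 270: heading 90 -> 0
  -- iteration 3/3 --
  FD 16: (-16,16) -> (0,16) [heading=0, draw]
  LT 270: heading 0 -> 270
]
RT 180: heading 270 -> 90
LT 90: heading 90 -> 180
Final: pos=(0,16), heading=180, 3 segment(s) drawn
Waypoints (4 total):
(0, 0)
(-16, 0)
(-16, 16)
(0, 16)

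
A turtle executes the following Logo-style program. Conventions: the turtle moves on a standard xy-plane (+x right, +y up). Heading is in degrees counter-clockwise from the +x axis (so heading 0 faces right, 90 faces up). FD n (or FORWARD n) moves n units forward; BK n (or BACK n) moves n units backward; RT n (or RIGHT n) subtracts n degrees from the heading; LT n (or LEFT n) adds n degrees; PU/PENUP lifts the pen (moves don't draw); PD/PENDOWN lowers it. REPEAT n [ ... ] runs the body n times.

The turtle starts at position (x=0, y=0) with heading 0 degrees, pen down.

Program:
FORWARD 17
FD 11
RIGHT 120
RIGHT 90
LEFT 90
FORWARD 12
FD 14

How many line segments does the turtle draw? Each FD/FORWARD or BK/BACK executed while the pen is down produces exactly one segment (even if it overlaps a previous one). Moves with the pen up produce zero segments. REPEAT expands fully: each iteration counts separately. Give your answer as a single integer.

Answer: 4

Derivation:
Executing turtle program step by step:
Start: pos=(0,0), heading=0, pen down
FD 17: (0,0) -> (17,0) [heading=0, draw]
FD 11: (17,0) -> (28,0) [heading=0, draw]
RT 120: heading 0 -> 240
RT 90: heading 240 -> 150
LT 90: heading 150 -> 240
FD 12: (28,0) -> (22,-10.392) [heading=240, draw]
FD 14: (22,-10.392) -> (15,-22.517) [heading=240, draw]
Final: pos=(15,-22.517), heading=240, 4 segment(s) drawn
Segments drawn: 4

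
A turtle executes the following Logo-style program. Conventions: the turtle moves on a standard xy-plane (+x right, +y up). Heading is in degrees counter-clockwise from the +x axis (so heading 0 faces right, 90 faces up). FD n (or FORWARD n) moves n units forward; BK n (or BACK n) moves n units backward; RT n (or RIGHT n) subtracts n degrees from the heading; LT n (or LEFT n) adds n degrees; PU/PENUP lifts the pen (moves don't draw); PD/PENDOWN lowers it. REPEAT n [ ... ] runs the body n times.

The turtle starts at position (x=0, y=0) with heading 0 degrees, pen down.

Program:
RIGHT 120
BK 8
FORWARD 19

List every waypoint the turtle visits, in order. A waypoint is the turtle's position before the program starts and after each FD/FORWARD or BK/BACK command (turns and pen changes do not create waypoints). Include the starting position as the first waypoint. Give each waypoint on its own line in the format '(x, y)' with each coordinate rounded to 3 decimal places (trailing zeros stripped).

Executing turtle program step by step:
Start: pos=(0,0), heading=0, pen down
RT 120: heading 0 -> 240
BK 8: (0,0) -> (4,6.928) [heading=240, draw]
FD 19: (4,6.928) -> (-5.5,-9.526) [heading=240, draw]
Final: pos=(-5.5,-9.526), heading=240, 2 segment(s) drawn
Waypoints (3 total):
(0, 0)
(4, 6.928)
(-5.5, -9.526)

Answer: (0, 0)
(4, 6.928)
(-5.5, -9.526)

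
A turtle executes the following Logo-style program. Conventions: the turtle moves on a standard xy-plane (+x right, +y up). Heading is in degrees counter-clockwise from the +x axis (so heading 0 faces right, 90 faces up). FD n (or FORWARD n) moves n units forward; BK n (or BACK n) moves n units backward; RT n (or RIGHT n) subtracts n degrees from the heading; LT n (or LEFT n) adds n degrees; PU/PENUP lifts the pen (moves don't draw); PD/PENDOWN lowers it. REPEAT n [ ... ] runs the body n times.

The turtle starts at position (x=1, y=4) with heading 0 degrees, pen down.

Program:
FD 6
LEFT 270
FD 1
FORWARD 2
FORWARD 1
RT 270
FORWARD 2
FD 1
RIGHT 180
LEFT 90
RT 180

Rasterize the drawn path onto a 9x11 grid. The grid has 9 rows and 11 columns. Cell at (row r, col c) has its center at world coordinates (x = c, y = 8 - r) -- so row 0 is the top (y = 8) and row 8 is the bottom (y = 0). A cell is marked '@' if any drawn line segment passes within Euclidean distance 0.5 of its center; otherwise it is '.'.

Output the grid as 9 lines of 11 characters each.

Answer: ...........
...........
...........
...........
.@@@@@@@...
.......@...
.......@...
.......@...
.......@@@@

Derivation:
Segment 0: (1,4) -> (7,4)
Segment 1: (7,4) -> (7,3)
Segment 2: (7,3) -> (7,1)
Segment 3: (7,1) -> (7,0)
Segment 4: (7,0) -> (9,0)
Segment 5: (9,0) -> (10,0)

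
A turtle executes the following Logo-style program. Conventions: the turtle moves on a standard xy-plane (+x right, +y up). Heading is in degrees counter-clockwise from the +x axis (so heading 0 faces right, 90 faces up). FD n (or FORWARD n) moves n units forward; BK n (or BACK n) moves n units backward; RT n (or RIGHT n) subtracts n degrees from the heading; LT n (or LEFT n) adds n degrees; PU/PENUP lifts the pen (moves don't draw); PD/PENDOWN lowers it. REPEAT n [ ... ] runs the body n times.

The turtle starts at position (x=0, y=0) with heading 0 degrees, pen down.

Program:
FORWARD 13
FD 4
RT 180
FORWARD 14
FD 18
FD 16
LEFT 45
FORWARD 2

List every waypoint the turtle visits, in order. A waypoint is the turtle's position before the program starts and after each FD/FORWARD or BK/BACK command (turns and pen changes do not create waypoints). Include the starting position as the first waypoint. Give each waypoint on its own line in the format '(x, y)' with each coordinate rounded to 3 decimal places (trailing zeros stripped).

Executing turtle program step by step:
Start: pos=(0,0), heading=0, pen down
FD 13: (0,0) -> (13,0) [heading=0, draw]
FD 4: (13,0) -> (17,0) [heading=0, draw]
RT 180: heading 0 -> 180
FD 14: (17,0) -> (3,0) [heading=180, draw]
FD 18: (3,0) -> (-15,0) [heading=180, draw]
FD 16: (-15,0) -> (-31,0) [heading=180, draw]
LT 45: heading 180 -> 225
FD 2: (-31,0) -> (-32.414,-1.414) [heading=225, draw]
Final: pos=(-32.414,-1.414), heading=225, 6 segment(s) drawn
Waypoints (7 total):
(0, 0)
(13, 0)
(17, 0)
(3, 0)
(-15, 0)
(-31, 0)
(-32.414, -1.414)

Answer: (0, 0)
(13, 0)
(17, 0)
(3, 0)
(-15, 0)
(-31, 0)
(-32.414, -1.414)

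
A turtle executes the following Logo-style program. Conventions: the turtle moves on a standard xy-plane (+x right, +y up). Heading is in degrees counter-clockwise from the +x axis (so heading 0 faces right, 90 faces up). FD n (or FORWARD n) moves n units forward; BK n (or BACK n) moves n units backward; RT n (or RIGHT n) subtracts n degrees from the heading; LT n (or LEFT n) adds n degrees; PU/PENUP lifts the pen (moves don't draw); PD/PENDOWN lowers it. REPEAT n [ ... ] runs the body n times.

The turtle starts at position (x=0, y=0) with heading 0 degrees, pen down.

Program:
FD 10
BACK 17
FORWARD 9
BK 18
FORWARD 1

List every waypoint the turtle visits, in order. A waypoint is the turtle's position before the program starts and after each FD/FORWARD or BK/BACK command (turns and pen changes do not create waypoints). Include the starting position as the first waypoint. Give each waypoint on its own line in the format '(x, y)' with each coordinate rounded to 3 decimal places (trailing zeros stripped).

Executing turtle program step by step:
Start: pos=(0,0), heading=0, pen down
FD 10: (0,0) -> (10,0) [heading=0, draw]
BK 17: (10,0) -> (-7,0) [heading=0, draw]
FD 9: (-7,0) -> (2,0) [heading=0, draw]
BK 18: (2,0) -> (-16,0) [heading=0, draw]
FD 1: (-16,0) -> (-15,0) [heading=0, draw]
Final: pos=(-15,0), heading=0, 5 segment(s) drawn
Waypoints (6 total):
(0, 0)
(10, 0)
(-7, 0)
(2, 0)
(-16, 0)
(-15, 0)

Answer: (0, 0)
(10, 0)
(-7, 0)
(2, 0)
(-16, 0)
(-15, 0)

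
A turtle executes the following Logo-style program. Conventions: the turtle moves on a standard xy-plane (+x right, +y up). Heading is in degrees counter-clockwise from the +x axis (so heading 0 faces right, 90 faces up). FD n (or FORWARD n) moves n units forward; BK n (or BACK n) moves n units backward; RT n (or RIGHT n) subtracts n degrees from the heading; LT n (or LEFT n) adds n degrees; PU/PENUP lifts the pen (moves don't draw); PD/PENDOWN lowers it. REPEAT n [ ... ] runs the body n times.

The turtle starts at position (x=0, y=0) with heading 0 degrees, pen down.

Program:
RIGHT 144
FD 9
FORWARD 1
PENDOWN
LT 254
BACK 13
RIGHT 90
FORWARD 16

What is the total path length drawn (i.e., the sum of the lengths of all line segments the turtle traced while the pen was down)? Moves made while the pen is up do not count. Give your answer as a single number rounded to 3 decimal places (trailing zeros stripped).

Answer: 39

Derivation:
Executing turtle program step by step:
Start: pos=(0,0), heading=0, pen down
RT 144: heading 0 -> 216
FD 9: (0,0) -> (-7.281,-5.29) [heading=216, draw]
FD 1: (-7.281,-5.29) -> (-8.09,-5.878) [heading=216, draw]
PD: pen down
LT 254: heading 216 -> 110
BK 13: (-8.09,-5.878) -> (-3.644,-18.094) [heading=110, draw]
RT 90: heading 110 -> 20
FD 16: (-3.644,-18.094) -> (11.391,-12.622) [heading=20, draw]
Final: pos=(11.391,-12.622), heading=20, 4 segment(s) drawn

Segment lengths:
  seg 1: (0,0) -> (-7.281,-5.29), length = 9
  seg 2: (-7.281,-5.29) -> (-8.09,-5.878), length = 1
  seg 3: (-8.09,-5.878) -> (-3.644,-18.094), length = 13
  seg 4: (-3.644,-18.094) -> (11.391,-12.622), length = 16
Total = 39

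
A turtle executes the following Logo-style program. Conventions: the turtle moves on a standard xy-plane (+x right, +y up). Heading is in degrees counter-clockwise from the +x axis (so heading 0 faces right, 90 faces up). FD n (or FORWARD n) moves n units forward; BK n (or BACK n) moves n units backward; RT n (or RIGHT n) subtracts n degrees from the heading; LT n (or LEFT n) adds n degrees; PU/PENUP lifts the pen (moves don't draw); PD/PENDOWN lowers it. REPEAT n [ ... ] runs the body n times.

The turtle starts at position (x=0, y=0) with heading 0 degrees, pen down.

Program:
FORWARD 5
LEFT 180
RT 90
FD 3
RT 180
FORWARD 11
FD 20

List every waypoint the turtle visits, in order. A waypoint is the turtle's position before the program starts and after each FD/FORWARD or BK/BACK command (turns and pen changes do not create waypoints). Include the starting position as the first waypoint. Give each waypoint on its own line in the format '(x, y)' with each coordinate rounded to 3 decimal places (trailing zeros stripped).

Answer: (0, 0)
(5, 0)
(5, 3)
(5, -8)
(5, -28)

Derivation:
Executing turtle program step by step:
Start: pos=(0,0), heading=0, pen down
FD 5: (0,0) -> (5,0) [heading=0, draw]
LT 180: heading 0 -> 180
RT 90: heading 180 -> 90
FD 3: (5,0) -> (5,3) [heading=90, draw]
RT 180: heading 90 -> 270
FD 11: (5,3) -> (5,-8) [heading=270, draw]
FD 20: (5,-8) -> (5,-28) [heading=270, draw]
Final: pos=(5,-28), heading=270, 4 segment(s) drawn
Waypoints (5 total):
(0, 0)
(5, 0)
(5, 3)
(5, -8)
(5, -28)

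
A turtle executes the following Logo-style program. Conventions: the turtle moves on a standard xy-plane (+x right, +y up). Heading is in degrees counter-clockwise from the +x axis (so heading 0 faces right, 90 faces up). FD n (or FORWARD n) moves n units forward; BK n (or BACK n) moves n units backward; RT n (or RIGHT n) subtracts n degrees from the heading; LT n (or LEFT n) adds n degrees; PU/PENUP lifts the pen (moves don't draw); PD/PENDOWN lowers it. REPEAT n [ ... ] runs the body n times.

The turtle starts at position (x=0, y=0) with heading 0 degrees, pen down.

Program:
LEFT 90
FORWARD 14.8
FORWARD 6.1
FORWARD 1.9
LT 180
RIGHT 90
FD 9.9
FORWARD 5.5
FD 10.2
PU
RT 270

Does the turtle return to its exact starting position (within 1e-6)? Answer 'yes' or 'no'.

Answer: no

Derivation:
Executing turtle program step by step:
Start: pos=(0,0), heading=0, pen down
LT 90: heading 0 -> 90
FD 14.8: (0,0) -> (0,14.8) [heading=90, draw]
FD 6.1: (0,14.8) -> (0,20.9) [heading=90, draw]
FD 1.9: (0,20.9) -> (0,22.8) [heading=90, draw]
LT 180: heading 90 -> 270
RT 90: heading 270 -> 180
FD 9.9: (0,22.8) -> (-9.9,22.8) [heading=180, draw]
FD 5.5: (-9.9,22.8) -> (-15.4,22.8) [heading=180, draw]
FD 10.2: (-15.4,22.8) -> (-25.6,22.8) [heading=180, draw]
PU: pen up
RT 270: heading 180 -> 270
Final: pos=(-25.6,22.8), heading=270, 6 segment(s) drawn

Start position: (0, 0)
Final position: (-25.6, 22.8)
Distance = 34.281; >= 1e-6 -> NOT closed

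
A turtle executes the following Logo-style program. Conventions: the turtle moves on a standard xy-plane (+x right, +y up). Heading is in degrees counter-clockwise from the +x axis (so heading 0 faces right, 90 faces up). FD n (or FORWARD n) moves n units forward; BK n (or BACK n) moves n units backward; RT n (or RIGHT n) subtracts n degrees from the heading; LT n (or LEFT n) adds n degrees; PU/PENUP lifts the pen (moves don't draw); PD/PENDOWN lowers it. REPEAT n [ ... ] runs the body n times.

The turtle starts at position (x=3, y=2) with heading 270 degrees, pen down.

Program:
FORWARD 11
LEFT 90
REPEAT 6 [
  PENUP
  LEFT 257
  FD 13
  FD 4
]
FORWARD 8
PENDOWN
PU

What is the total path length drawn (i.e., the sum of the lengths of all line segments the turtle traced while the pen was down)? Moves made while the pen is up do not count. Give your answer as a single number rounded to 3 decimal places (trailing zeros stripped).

Executing turtle program step by step:
Start: pos=(3,2), heading=270, pen down
FD 11: (3,2) -> (3,-9) [heading=270, draw]
LT 90: heading 270 -> 0
REPEAT 6 [
  -- iteration 1/6 --
  PU: pen up
  LT 257: heading 0 -> 257
  FD 13: (3,-9) -> (0.076,-21.667) [heading=257, move]
  FD 4: (0.076,-21.667) -> (-0.824,-25.564) [heading=257, move]
  -- iteration 2/6 --
  PU: pen up
  LT 257: heading 257 -> 154
  FD 13: (-0.824,-25.564) -> (-12.508,-19.865) [heading=154, move]
  FD 4: (-12.508,-19.865) -> (-16.104,-18.112) [heading=154, move]
  -- iteration 3/6 --
  PU: pen up
  LT 257: heading 154 -> 51
  FD 13: (-16.104,-18.112) -> (-7.923,-8.009) [heading=51, move]
  FD 4: (-7.923,-8.009) -> (-5.405,-4.901) [heading=51, move]
  -- iteration 4/6 --
  PU: pen up
  LT 257: heading 51 -> 308
  FD 13: (-5.405,-4.901) -> (2.598,-15.145) [heading=308, move]
  FD 4: (2.598,-15.145) -> (5.061,-18.297) [heading=308, move]
  -- iteration 5/6 --
  PU: pen up
  LT 257: heading 308 -> 205
  FD 13: (5.061,-18.297) -> (-6.721,-23.791) [heading=205, move]
  FD 4: (-6.721,-23.791) -> (-10.346,-25.481) [heading=205, move]
  -- iteration 6/6 --
  PU: pen up
  LT 257: heading 205 -> 102
  FD 13: (-10.346,-25.481) -> (-13.049,-12.765) [heading=102, move]
  FD 4: (-13.049,-12.765) -> (-13.881,-8.853) [heading=102, move]
]
FD 8: (-13.881,-8.853) -> (-15.544,-1.028) [heading=102, move]
PD: pen down
PU: pen up
Final: pos=(-15.544,-1.028), heading=102, 1 segment(s) drawn

Segment lengths:
  seg 1: (3,2) -> (3,-9), length = 11
Total = 11

Answer: 11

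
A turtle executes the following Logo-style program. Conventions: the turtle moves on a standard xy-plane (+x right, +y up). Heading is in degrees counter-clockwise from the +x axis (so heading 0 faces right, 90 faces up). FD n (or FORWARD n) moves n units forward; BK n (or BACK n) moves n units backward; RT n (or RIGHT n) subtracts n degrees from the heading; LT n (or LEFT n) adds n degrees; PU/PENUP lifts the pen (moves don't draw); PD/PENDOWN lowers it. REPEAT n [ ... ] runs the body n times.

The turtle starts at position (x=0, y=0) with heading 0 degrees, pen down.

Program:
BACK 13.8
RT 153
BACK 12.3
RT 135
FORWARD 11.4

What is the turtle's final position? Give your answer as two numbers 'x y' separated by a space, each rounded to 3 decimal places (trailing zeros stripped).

Executing turtle program step by step:
Start: pos=(0,0), heading=0, pen down
BK 13.8: (0,0) -> (-13.8,0) [heading=0, draw]
RT 153: heading 0 -> 207
BK 12.3: (-13.8,0) -> (-2.841,5.584) [heading=207, draw]
RT 135: heading 207 -> 72
FD 11.4: (-2.841,5.584) -> (0.682,16.426) [heading=72, draw]
Final: pos=(0.682,16.426), heading=72, 3 segment(s) drawn

Answer: 0.682 16.426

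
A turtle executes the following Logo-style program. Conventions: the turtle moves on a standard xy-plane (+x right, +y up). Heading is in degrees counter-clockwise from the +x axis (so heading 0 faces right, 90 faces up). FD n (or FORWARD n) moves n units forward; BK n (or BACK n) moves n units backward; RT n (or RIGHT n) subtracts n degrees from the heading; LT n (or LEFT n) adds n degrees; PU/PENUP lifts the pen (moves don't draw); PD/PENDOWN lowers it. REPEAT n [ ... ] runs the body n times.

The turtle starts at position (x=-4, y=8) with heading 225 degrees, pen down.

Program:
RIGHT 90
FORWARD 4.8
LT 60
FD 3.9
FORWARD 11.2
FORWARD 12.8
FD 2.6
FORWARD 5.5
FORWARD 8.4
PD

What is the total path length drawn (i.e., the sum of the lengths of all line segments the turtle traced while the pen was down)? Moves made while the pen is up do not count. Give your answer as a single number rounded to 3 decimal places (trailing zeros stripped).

Executing turtle program step by step:
Start: pos=(-4,8), heading=225, pen down
RT 90: heading 225 -> 135
FD 4.8: (-4,8) -> (-7.394,11.394) [heading=135, draw]
LT 60: heading 135 -> 195
FD 3.9: (-7.394,11.394) -> (-11.161,10.385) [heading=195, draw]
FD 11.2: (-11.161,10.385) -> (-21.98,7.486) [heading=195, draw]
FD 12.8: (-21.98,7.486) -> (-34.343,4.173) [heading=195, draw]
FD 2.6: (-34.343,4.173) -> (-36.855,3.5) [heading=195, draw]
FD 5.5: (-36.855,3.5) -> (-42.167,2.077) [heading=195, draw]
FD 8.4: (-42.167,2.077) -> (-50.281,-0.097) [heading=195, draw]
PD: pen down
Final: pos=(-50.281,-0.097), heading=195, 7 segment(s) drawn

Segment lengths:
  seg 1: (-4,8) -> (-7.394,11.394), length = 4.8
  seg 2: (-7.394,11.394) -> (-11.161,10.385), length = 3.9
  seg 3: (-11.161,10.385) -> (-21.98,7.486), length = 11.2
  seg 4: (-21.98,7.486) -> (-34.343,4.173), length = 12.8
  seg 5: (-34.343,4.173) -> (-36.855,3.5), length = 2.6
  seg 6: (-36.855,3.5) -> (-42.167,2.077), length = 5.5
  seg 7: (-42.167,2.077) -> (-50.281,-0.097), length = 8.4
Total = 49.2

Answer: 49.2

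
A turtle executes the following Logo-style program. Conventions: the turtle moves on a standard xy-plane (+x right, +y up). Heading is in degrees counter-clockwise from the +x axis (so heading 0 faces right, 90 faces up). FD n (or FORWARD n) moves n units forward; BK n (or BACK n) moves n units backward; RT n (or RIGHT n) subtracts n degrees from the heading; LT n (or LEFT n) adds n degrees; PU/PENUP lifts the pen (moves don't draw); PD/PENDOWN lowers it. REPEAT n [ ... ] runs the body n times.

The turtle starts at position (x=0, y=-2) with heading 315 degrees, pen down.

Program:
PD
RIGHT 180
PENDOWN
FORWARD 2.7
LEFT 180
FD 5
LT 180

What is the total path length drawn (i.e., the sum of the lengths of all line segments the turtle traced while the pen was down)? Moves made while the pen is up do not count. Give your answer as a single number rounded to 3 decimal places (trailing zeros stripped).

Executing turtle program step by step:
Start: pos=(0,-2), heading=315, pen down
PD: pen down
RT 180: heading 315 -> 135
PD: pen down
FD 2.7: (0,-2) -> (-1.909,-0.091) [heading=135, draw]
LT 180: heading 135 -> 315
FD 5: (-1.909,-0.091) -> (1.626,-3.626) [heading=315, draw]
LT 180: heading 315 -> 135
Final: pos=(1.626,-3.626), heading=135, 2 segment(s) drawn

Segment lengths:
  seg 1: (0,-2) -> (-1.909,-0.091), length = 2.7
  seg 2: (-1.909,-0.091) -> (1.626,-3.626), length = 5
Total = 7.7

Answer: 7.7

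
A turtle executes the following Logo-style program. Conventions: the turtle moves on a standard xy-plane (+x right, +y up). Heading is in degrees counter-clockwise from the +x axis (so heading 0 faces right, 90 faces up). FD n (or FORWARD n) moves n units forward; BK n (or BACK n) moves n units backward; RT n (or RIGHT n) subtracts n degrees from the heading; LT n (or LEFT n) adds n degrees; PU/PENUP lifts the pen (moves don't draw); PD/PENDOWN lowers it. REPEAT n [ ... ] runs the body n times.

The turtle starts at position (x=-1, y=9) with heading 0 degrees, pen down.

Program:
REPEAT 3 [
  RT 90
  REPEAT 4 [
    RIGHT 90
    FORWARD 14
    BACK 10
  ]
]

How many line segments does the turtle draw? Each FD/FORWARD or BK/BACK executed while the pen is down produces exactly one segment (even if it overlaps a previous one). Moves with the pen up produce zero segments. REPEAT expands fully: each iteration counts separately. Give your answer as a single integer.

Executing turtle program step by step:
Start: pos=(-1,9), heading=0, pen down
REPEAT 3 [
  -- iteration 1/3 --
  RT 90: heading 0 -> 270
  REPEAT 4 [
    -- iteration 1/4 --
    RT 90: heading 270 -> 180
    FD 14: (-1,9) -> (-15,9) [heading=180, draw]
    BK 10: (-15,9) -> (-5,9) [heading=180, draw]
    -- iteration 2/4 --
    RT 90: heading 180 -> 90
    FD 14: (-5,9) -> (-5,23) [heading=90, draw]
    BK 10: (-5,23) -> (-5,13) [heading=90, draw]
    -- iteration 3/4 --
    RT 90: heading 90 -> 0
    FD 14: (-5,13) -> (9,13) [heading=0, draw]
    BK 10: (9,13) -> (-1,13) [heading=0, draw]
    -- iteration 4/4 --
    RT 90: heading 0 -> 270
    FD 14: (-1,13) -> (-1,-1) [heading=270, draw]
    BK 10: (-1,-1) -> (-1,9) [heading=270, draw]
  ]
  -- iteration 2/3 --
  RT 90: heading 270 -> 180
  REPEAT 4 [
    -- iteration 1/4 --
    RT 90: heading 180 -> 90
    FD 14: (-1,9) -> (-1,23) [heading=90, draw]
    BK 10: (-1,23) -> (-1,13) [heading=90, draw]
    -- iteration 2/4 --
    RT 90: heading 90 -> 0
    FD 14: (-1,13) -> (13,13) [heading=0, draw]
    BK 10: (13,13) -> (3,13) [heading=0, draw]
    -- iteration 3/4 --
    RT 90: heading 0 -> 270
    FD 14: (3,13) -> (3,-1) [heading=270, draw]
    BK 10: (3,-1) -> (3,9) [heading=270, draw]
    -- iteration 4/4 --
    RT 90: heading 270 -> 180
    FD 14: (3,9) -> (-11,9) [heading=180, draw]
    BK 10: (-11,9) -> (-1,9) [heading=180, draw]
  ]
  -- iteration 3/3 --
  RT 90: heading 180 -> 90
  REPEAT 4 [
    -- iteration 1/4 --
    RT 90: heading 90 -> 0
    FD 14: (-1,9) -> (13,9) [heading=0, draw]
    BK 10: (13,9) -> (3,9) [heading=0, draw]
    -- iteration 2/4 --
    RT 90: heading 0 -> 270
    FD 14: (3,9) -> (3,-5) [heading=270, draw]
    BK 10: (3,-5) -> (3,5) [heading=270, draw]
    -- iteration 3/4 --
    RT 90: heading 270 -> 180
    FD 14: (3,5) -> (-11,5) [heading=180, draw]
    BK 10: (-11,5) -> (-1,5) [heading=180, draw]
    -- iteration 4/4 --
    RT 90: heading 180 -> 90
    FD 14: (-1,5) -> (-1,19) [heading=90, draw]
    BK 10: (-1,19) -> (-1,9) [heading=90, draw]
  ]
]
Final: pos=(-1,9), heading=90, 24 segment(s) drawn
Segments drawn: 24

Answer: 24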